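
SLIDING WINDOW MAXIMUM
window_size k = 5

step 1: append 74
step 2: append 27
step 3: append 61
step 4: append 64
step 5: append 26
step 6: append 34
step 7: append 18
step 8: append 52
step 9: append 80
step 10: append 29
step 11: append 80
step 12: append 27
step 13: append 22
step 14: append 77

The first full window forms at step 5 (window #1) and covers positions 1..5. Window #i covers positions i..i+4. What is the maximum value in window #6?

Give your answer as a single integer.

Answer: 80

Derivation:
step 1: append 74 -> window=[74] (not full yet)
step 2: append 27 -> window=[74, 27] (not full yet)
step 3: append 61 -> window=[74, 27, 61] (not full yet)
step 4: append 64 -> window=[74, 27, 61, 64] (not full yet)
step 5: append 26 -> window=[74, 27, 61, 64, 26] -> max=74
step 6: append 34 -> window=[27, 61, 64, 26, 34] -> max=64
step 7: append 18 -> window=[61, 64, 26, 34, 18] -> max=64
step 8: append 52 -> window=[64, 26, 34, 18, 52] -> max=64
step 9: append 80 -> window=[26, 34, 18, 52, 80] -> max=80
step 10: append 29 -> window=[34, 18, 52, 80, 29] -> max=80
Window #6 max = 80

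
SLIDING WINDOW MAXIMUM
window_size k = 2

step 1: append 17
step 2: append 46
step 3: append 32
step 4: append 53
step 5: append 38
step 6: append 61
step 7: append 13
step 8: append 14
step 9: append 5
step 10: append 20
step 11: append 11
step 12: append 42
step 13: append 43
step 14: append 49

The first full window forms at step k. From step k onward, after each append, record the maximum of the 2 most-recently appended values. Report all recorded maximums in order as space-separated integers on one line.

Answer: 46 46 53 53 61 61 14 14 20 20 42 43 49

Derivation:
step 1: append 17 -> window=[17] (not full yet)
step 2: append 46 -> window=[17, 46] -> max=46
step 3: append 32 -> window=[46, 32] -> max=46
step 4: append 53 -> window=[32, 53] -> max=53
step 5: append 38 -> window=[53, 38] -> max=53
step 6: append 61 -> window=[38, 61] -> max=61
step 7: append 13 -> window=[61, 13] -> max=61
step 8: append 14 -> window=[13, 14] -> max=14
step 9: append 5 -> window=[14, 5] -> max=14
step 10: append 20 -> window=[5, 20] -> max=20
step 11: append 11 -> window=[20, 11] -> max=20
step 12: append 42 -> window=[11, 42] -> max=42
step 13: append 43 -> window=[42, 43] -> max=43
step 14: append 49 -> window=[43, 49] -> max=49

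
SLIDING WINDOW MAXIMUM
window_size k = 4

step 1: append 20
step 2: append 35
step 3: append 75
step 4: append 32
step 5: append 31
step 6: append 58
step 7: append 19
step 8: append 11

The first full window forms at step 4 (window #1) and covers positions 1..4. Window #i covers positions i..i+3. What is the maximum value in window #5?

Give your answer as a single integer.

step 1: append 20 -> window=[20] (not full yet)
step 2: append 35 -> window=[20, 35] (not full yet)
step 3: append 75 -> window=[20, 35, 75] (not full yet)
step 4: append 32 -> window=[20, 35, 75, 32] -> max=75
step 5: append 31 -> window=[35, 75, 32, 31] -> max=75
step 6: append 58 -> window=[75, 32, 31, 58] -> max=75
step 7: append 19 -> window=[32, 31, 58, 19] -> max=58
step 8: append 11 -> window=[31, 58, 19, 11] -> max=58
Window #5 max = 58

Answer: 58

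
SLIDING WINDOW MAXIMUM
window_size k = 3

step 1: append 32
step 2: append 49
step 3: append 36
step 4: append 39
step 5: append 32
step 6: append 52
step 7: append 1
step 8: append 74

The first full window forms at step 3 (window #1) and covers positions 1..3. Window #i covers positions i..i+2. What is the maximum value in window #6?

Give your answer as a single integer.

Answer: 74

Derivation:
step 1: append 32 -> window=[32] (not full yet)
step 2: append 49 -> window=[32, 49] (not full yet)
step 3: append 36 -> window=[32, 49, 36] -> max=49
step 4: append 39 -> window=[49, 36, 39] -> max=49
step 5: append 32 -> window=[36, 39, 32] -> max=39
step 6: append 52 -> window=[39, 32, 52] -> max=52
step 7: append 1 -> window=[32, 52, 1] -> max=52
step 8: append 74 -> window=[52, 1, 74] -> max=74
Window #6 max = 74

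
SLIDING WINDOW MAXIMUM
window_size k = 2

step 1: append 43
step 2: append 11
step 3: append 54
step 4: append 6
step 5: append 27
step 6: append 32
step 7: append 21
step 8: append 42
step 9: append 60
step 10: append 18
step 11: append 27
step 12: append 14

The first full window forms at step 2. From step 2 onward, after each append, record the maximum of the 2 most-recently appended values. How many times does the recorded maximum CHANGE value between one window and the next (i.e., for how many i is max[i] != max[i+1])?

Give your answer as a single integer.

step 1: append 43 -> window=[43] (not full yet)
step 2: append 11 -> window=[43, 11] -> max=43
step 3: append 54 -> window=[11, 54] -> max=54
step 4: append 6 -> window=[54, 6] -> max=54
step 5: append 27 -> window=[6, 27] -> max=27
step 6: append 32 -> window=[27, 32] -> max=32
step 7: append 21 -> window=[32, 21] -> max=32
step 8: append 42 -> window=[21, 42] -> max=42
step 9: append 60 -> window=[42, 60] -> max=60
step 10: append 18 -> window=[60, 18] -> max=60
step 11: append 27 -> window=[18, 27] -> max=27
step 12: append 14 -> window=[27, 14] -> max=27
Recorded maximums: 43 54 54 27 32 32 42 60 60 27 27
Changes between consecutive maximums: 6

Answer: 6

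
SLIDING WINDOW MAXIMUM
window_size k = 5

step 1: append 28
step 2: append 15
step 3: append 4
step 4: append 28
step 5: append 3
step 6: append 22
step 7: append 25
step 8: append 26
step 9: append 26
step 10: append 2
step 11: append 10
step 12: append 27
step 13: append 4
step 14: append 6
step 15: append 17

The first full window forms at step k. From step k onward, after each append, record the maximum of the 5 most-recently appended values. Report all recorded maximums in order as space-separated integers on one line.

Answer: 28 28 28 28 26 26 26 27 27 27 27

Derivation:
step 1: append 28 -> window=[28] (not full yet)
step 2: append 15 -> window=[28, 15] (not full yet)
step 3: append 4 -> window=[28, 15, 4] (not full yet)
step 4: append 28 -> window=[28, 15, 4, 28] (not full yet)
step 5: append 3 -> window=[28, 15, 4, 28, 3] -> max=28
step 6: append 22 -> window=[15, 4, 28, 3, 22] -> max=28
step 7: append 25 -> window=[4, 28, 3, 22, 25] -> max=28
step 8: append 26 -> window=[28, 3, 22, 25, 26] -> max=28
step 9: append 26 -> window=[3, 22, 25, 26, 26] -> max=26
step 10: append 2 -> window=[22, 25, 26, 26, 2] -> max=26
step 11: append 10 -> window=[25, 26, 26, 2, 10] -> max=26
step 12: append 27 -> window=[26, 26, 2, 10, 27] -> max=27
step 13: append 4 -> window=[26, 2, 10, 27, 4] -> max=27
step 14: append 6 -> window=[2, 10, 27, 4, 6] -> max=27
step 15: append 17 -> window=[10, 27, 4, 6, 17] -> max=27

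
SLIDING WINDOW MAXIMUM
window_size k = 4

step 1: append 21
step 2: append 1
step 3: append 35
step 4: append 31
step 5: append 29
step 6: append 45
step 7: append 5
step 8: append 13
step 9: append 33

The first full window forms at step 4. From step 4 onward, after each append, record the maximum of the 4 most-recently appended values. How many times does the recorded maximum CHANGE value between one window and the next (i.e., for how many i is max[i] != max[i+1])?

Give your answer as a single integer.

Answer: 1

Derivation:
step 1: append 21 -> window=[21] (not full yet)
step 2: append 1 -> window=[21, 1] (not full yet)
step 3: append 35 -> window=[21, 1, 35] (not full yet)
step 4: append 31 -> window=[21, 1, 35, 31] -> max=35
step 5: append 29 -> window=[1, 35, 31, 29] -> max=35
step 6: append 45 -> window=[35, 31, 29, 45] -> max=45
step 7: append 5 -> window=[31, 29, 45, 5] -> max=45
step 8: append 13 -> window=[29, 45, 5, 13] -> max=45
step 9: append 33 -> window=[45, 5, 13, 33] -> max=45
Recorded maximums: 35 35 45 45 45 45
Changes between consecutive maximums: 1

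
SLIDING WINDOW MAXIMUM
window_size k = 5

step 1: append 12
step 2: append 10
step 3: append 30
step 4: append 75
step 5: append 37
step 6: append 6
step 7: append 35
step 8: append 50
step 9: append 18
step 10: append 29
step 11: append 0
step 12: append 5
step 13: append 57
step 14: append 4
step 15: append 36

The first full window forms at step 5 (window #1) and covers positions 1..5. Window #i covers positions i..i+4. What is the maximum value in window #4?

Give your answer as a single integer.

Answer: 75

Derivation:
step 1: append 12 -> window=[12] (not full yet)
step 2: append 10 -> window=[12, 10] (not full yet)
step 3: append 30 -> window=[12, 10, 30] (not full yet)
step 4: append 75 -> window=[12, 10, 30, 75] (not full yet)
step 5: append 37 -> window=[12, 10, 30, 75, 37] -> max=75
step 6: append 6 -> window=[10, 30, 75, 37, 6] -> max=75
step 7: append 35 -> window=[30, 75, 37, 6, 35] -> max=75
step 8: append 50 -> window=[75, 37, 6, 35, 50] -> max=75
Window #4 max = 75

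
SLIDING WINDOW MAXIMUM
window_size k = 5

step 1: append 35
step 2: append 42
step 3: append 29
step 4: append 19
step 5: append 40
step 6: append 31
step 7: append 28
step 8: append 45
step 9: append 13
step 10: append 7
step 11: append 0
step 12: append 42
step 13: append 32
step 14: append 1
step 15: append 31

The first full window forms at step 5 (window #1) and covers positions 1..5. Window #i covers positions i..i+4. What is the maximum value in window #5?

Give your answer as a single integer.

step 1: append 35 -> window=[35] (not full yet)
step 2: append 42 -> window=[35, 42] (not full yet)
step 3: append 29 -> window=[35, 42, 29] (not full yet)
step 4: append 19 -> window=[35, 42, 29, 19] (not full yet)
step 5: append 40 -> window=[35, 42, 29, 19, 40] -> max=42
step 6: append 31 -> window=[42, 29, 19, 40, 31] -> max=42
step 7: append 28 -> window=[29, 19, 40, 31, 28] -> max=40
step 8: append 45 -> window=[19, 40, 31, 28, 45] -> max=45
step 9: append 13 -> window=[40, 31, 28, 45, 13] -> max=45
Window #5 max = 45

Answer: 45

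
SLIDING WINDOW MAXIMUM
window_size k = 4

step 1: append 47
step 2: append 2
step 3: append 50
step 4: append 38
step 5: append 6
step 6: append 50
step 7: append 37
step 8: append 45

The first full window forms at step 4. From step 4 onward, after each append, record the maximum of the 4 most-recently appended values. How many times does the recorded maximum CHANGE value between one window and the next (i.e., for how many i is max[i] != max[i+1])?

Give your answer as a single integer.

step 1: append 47 -> window=[47] (not full yet)
step 2: append 2 -> window=[47, 2] (not full yet)
step 3: append 50 -> window=[47, 2, 50] (not full yet)
step 4: append 38 -> window=[47, 2, 50, 38] -> max=50
step 5: append 6 -> window=[2, 50, 38, 6] -> max=50
step 6: append 50 -> window=[50, 38, 6, 50] -> max=50
step 7: append 37 -> window=[38, 6, 50, 37] -> max=50
step 8: append 45 -> window=[6, 50, 37, 45] -> max=50
Recorded maximums: 50 50 50 50 50
Changes between consecutive maximums: 0

Answer: 0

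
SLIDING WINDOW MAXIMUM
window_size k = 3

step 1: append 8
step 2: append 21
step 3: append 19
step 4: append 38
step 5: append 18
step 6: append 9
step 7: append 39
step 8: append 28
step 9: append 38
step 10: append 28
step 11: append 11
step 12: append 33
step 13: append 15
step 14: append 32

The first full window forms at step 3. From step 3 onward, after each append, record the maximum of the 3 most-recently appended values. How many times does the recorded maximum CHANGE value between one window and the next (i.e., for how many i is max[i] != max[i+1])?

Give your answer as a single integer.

step 1: append 8 -> window=[8] (not full yet)
step 2: append 21 -> window=[8, 21] (not full yet)
step 3: append 19 -> window=[8, 21, 19] -> max=21
step 4: append 38 -> window=[21, 19, 38] -> max=38
step 5: append 18 -> window=[19, 38, 18] -> max=38
step 6: append 9 -> window=[38, 18, 9] -> max=38
step 7: append 39 -> window=[18, 9, 39] -> max=39
step 8: append 28 -> window=[9, 39, 28] -> max=39
step 9: append 38 -> window=[39, 28, 38] -> max=39
step 10: append 28 -> window=[28, 38, 28] -> max=38
step 11: append 11 -> window=[38, 28, 11] -> max=38
step 12: append 33 -> window=[28, 11, 33] -> max=33
step 13: append 15 -> window=[11, 33, 15] -> max=33
step 14: append 32 -> window=[33, 15, 32] -> max=33
Recorded maximums: 21 38 38 38 39 39 39 38 38 33 33 33
Changes between consecutive maximums: 4

Answer: 4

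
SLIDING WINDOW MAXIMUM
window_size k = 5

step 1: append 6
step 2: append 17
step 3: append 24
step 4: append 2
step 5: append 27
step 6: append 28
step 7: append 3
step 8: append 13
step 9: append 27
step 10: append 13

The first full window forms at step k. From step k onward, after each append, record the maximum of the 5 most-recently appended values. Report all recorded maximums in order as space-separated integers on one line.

Answer: 27 28 28 28 28 28

Derivation:
step 1: append 6 -> window=[6] (not full yet)
step 2: append 17 -> window=[6, 17] (not full yet)
step 3: append 24 -> window=[6, 17, 24] (not full yet)
step 4: append 2 -> window=[6, 17, 24, 2] (not full yet)
step 5: append 27 -> window=[6, 17, 24, 2, 27] -> max=27
step 6: append 28 -> window=[17, 24, 2, 27, 28] -> max=28
step 7: append 3 -> window=[24, 2, 27, 28, 3] -> max=28
step 8: append 13 -> window=[2, 27, 28, 3, 13] -> max=28
step 9: append 27 -> window=[27, 28, 3, 13, 27] -> max=28
step 10: append 13 -> window=[28, 3, 13, 27, 13] -> max=28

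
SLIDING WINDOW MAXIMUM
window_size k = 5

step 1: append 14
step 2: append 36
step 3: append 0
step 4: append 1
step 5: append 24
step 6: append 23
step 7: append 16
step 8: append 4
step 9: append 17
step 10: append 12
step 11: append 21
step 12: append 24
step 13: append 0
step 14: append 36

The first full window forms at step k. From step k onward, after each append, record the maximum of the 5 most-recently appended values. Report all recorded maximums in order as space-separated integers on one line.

step 1: append 14 -> window=[14] (not full yet)
step 2: append 36 -> window=[14, 36] (not full yet)
step 3: append 0 -> window=[14, 36, 0] (not full yet)
step 4: append 1 -> window=[14, 36, 0, 1] (not full yet)
step 5: append 24 -> window=[14, 36, 0, 1, 24] -> max=36
step 6: append 23 -> window=[36, 0, 1, 24, 23] -> max=36
step 7: append 16 -> window=[0, 1, 24, 23, 16] -> max=24
step 8: append 4 -> window=[1, 24, 23, 16, 4] -> max=24
step 9: append 17 -> window=[24, 23, 16, 4, 17] -> max=24
step 10: append 12 -> window=[23, 16, 4, 17, 12] -> max=23
step 11: append 21 -> window=[16, 4, 17, 12, 21] -> max=21
step 12: append 24 -> window=[4, 17, 12, 21, 24] -> max=24
step 13: append 0 -> window=[17, 12, 21, 24, 0] -> max=24
step 14: append 36 -> window=[12, 21, 24, 0, 36] -> max=36

Answer: 36 36 24 24 24 23 21 24 24 36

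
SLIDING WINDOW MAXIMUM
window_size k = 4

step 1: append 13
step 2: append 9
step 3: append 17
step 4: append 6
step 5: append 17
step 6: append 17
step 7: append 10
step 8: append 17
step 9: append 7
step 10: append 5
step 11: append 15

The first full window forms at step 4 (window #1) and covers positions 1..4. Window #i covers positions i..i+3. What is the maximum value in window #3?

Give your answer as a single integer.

Answer: 17

Derivation:
step 1: append 13 -> window=[13] (not full yet)
step 2: append 9 -> window=[13, 9] (not full yet)
step 3: append 17 -> window=[13, 9, 17] (not full yet)
step 4: append 6 -> window=[13, 9, 17, 6] -> max=17
step 5: append 17 -> window=[9, 17, 6, 17] -> max=17
step 6: append 17 -> window=[17, 6, 17, 17] -> max=17
Window #3 max = 17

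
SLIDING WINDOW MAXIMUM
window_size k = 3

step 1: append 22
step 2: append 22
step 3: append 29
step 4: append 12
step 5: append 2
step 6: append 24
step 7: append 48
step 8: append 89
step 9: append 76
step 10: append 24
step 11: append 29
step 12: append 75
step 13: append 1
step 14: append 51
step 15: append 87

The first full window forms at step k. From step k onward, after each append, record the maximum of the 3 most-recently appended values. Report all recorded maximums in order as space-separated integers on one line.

step 1: append 22 -> window=[22] (not full yet)
step 2: append 22 -> window=[22, 22] (not full yet)
step 3: append 29 -> window=[22, 22, 29] -> max=29
step 4: append 12 -> window=[22, 29, 12] -> max=29
step 5: append 2 -> window=[29, 12, 2] -> max=29
step 6: append 24 -> window=[12, 2, 24] -> max=24
step 7: append 48 -> window=[2, 24, 48] -> max=48
step 8: append 89 -> window=[24, 48, 89] -> max=89
step 9: append 76 -> window=[48, 89, 76] -> max=89
step 10: append 24 -> window=[89, 76, 24] -> max=89
step 11: append 29 -> window=[76, 24, 29] -> max=76
step 12: append 75 -> window=[24, 29, 75] -> max=75
step 13: append 1 -> window=[29, 75, 1] -> max=75
step 14: append 51 -> window=[75, 1, 51] -> max=75
step 15: append 87 -> window=[1, 51, 87] -> max=87

Answer: 29 29 29 24 48 89 89 89 76 75 75 75 87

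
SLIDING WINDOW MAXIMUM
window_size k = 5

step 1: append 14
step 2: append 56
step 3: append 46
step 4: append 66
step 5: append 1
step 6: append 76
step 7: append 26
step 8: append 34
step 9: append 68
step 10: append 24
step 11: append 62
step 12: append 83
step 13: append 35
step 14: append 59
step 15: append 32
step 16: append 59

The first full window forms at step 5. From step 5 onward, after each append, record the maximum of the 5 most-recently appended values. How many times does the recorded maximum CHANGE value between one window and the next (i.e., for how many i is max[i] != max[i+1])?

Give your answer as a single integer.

Answer: 3

Derivation:
step 1: append 14 -> window=[14] (not full yet)
step 2: append 56 -> window=[14, 56] (not full yet)
step 3: append 46 -> window=[14, 56, 46] (not full yet)
step 4: append 66 -> window=[14, 56, 46, 66] (not full yet)
step 5: append 1 -> window=[14, 56, 46, 66, 1] -> max=66
step 6: append 76 -> window=[56, 46, 66, 1, 76] -> max=76
step 7: append 26 -> window=[46, 66, 1, 76, 26] -> max=76
step 8: append 34 -> window=[66, 1, 76, 26, 34] -> max=76
step 9: append 68 -> window=[1, 76, 26, 34, 68] -> max=76
step 10: append 24 -> window=[76, 26, 34, 68, 24] -> max=76
step 11: append 62 -> window=[26, 34, 68, 24, 62] -> max=68
step 12: append 83 -> window=[34, 68, 24, 62, 83] -> max=83
step 13: append 35 -> window=[68, 24, 62, 83, 35] -> max=83
step 14: append 59 -> window=[24, 62, 83, 35, 59] -> max=83
step 15: append 32 -> window=[62, 83, 35, 59, 32] -> max=83
step 16: append 59 -> window=[83, 35, 59, 32, 59] -> max=83
Recorded maximums: 66 76 76 76 76 76 68 83 83 83 83 83
Changes between consecutive maximums: 3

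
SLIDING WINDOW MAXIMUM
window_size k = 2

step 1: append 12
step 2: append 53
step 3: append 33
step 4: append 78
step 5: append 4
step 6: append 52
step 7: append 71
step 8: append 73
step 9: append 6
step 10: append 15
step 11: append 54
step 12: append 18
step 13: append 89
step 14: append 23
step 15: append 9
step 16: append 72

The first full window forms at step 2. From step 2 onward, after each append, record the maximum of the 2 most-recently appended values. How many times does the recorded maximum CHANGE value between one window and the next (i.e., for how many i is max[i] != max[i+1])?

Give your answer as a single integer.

Answer: 9

Derivation:
step 1: append 12 -> window=[12] (not full yet)
step 2: append 53 -> window=[12, 53] -> max=53
step 3: append 33 -> window=[53, 33] -> max=53
step 4: append 78 -> window=[33, 78] -> max=78
step 5: append 4 -> window=[78, 4] -> max=78
step 6: append 52 -> window=[4, 52] -> max=52
step 7: append 71 -> window=[52, 71] -> max=71
step 8: append 73 -> window=[71, 73] -> max=73
step 9: append 6 -> window=[73, 6] -> max=73
step 10: append 15 -> window=[6, 15] -> max=15
step 11: append 54 -> window=[15, 54] -> max=54
step 12: append 18 -> window=[54, 18] -> max=54
step 13: append 89 -> window=[18, 89] -> max=89
step 14: append 23 -> window=[89, 23] -> max=89
step 15: append 9 -> window=[23, 9] -> max=23
step 16: append 72 -> window=[9, 72] -> max=72
Recorded maximums: 53 53 78 78 52 71 73 73 15 54 54 89 89 23 72
Changes between consecutive maximums: 9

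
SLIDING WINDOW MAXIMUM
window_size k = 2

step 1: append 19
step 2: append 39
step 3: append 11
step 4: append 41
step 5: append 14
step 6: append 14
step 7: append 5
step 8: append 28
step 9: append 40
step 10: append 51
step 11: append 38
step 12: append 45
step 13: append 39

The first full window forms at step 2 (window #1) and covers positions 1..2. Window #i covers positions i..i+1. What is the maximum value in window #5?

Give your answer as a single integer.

Answer: 14

Derivation:
step 1: append 19 -> window=[19] (not full yet)
step 2: append 39 -> window=[19, 39] -> max=39
step 3: append 11 -> window=[39, 11] -> max=39
step 4: append 41 -> window=[11, 41] -> max=41
step 5: append 14 -> window=[41, 14] -> max=41
step 6: append 14 -> window=[14, 14] -> max=14
Window #5 max = 14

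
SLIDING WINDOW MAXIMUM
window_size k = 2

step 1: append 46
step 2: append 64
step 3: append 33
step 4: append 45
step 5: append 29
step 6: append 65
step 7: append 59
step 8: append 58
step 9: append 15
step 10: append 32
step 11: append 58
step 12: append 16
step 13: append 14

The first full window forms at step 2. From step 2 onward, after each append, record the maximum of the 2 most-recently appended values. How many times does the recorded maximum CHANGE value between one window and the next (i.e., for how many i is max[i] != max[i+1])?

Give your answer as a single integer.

step 1: append 46 -> window=[46] (not full yet)
step 2: append 64 -> window=[46, 64] -> max=64
step 3: append 33 -> window=[64, 33] -> max=64
step 4: append 45 -> window=[33, 45] -> max=45
step 5: append 29 -> window=[45, 29] -> max=45
step 6: append 65 -> window=[29, 65] -> max=65
step 7: append 59 -> window=[65, 59] -> max=65
step 8: append 58 -> window=[59, 58] -> max=59
step 9: append 15 -> window=[58, 15] -> max=58
step 10: append 32 -> window=[15, 32] -> max=32
step 11: append 58 -> window=[32, 58] -> max=58
step 12: append 16 -> window=[58, 16] -> max=58
step 13: append 14 -> window=[16, 14] -> max=16
Recorded maximums: 64 64 45 45 65 65 59 58 32 58 58 16
Changes between consecutive maximums: 7

Answer: 7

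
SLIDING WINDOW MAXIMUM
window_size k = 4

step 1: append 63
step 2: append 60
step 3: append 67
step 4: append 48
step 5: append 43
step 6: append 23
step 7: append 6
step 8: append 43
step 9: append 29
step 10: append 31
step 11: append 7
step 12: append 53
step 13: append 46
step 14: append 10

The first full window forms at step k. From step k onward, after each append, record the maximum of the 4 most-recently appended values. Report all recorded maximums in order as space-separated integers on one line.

Answer: 67 67 67 48 43 43 43 43 53 53 53

Derivation:
step 1: append 63 -> window=[63] (not full yet)
step 2: append 60 -> window=[63, 60] (not full yet)
step 3: append 67 -> window=[63, 60, 67] (not full yet)
step 4: append 48 -> window=[63, 60, 67, 48] -> max=67
step 5: append 43 -> window=[60, 67, 48, 43] -> max=67
step 6: append 23 -> window=[67, 48, 43, 23] -> max=67
step 7: append 6 -> window=[48, 43, 23, 6] -> max=48
step 8: append 43 -> window=[43, 23, 6, 43] -> max=43
step 9: append 29 -> window=[23, 6, 43, 29] -> max=43
step 10: append 31 -> window=[6, 43, 29, 31] -> max=43
step 11: append 7 -> window=[43, 29, 31, 7] -> max=43
step 12: append 53 -> window=[29, 31, 7, 53] -> max=53
step 13: append 46 -> window=[31, 7, 53, 46] -> max=53
step 14: append 10 -> window=[7, 53, 46, 10] -> max=53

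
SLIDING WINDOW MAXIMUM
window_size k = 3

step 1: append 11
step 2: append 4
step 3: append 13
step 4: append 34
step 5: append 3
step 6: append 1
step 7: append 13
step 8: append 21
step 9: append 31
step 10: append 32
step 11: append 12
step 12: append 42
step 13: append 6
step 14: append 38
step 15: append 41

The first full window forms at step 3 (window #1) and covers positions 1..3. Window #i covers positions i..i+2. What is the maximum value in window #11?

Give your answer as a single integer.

Answer: 42

Derivation:
step 1: append 11 -> window=[11] (not full yet)
step 2: append 4 -> window=[11, 4] (not full yet)
step 3: append 13 -> window=[11, 4, 13] -> max=13
step 4: append 34 -> window=[4, 13, 34] -> max=34
step 5: append 3 -> window=[13, 34, 3] -> max=34
step 6: append 1 -> window=[34, 3, 1] -> max=34
step 7: append 13 -> window=[3, 1, 13] -> max=13
step 8: append 21 -> window=[1, 13, 21] -> max=21
step 9: append 31 -> window=[13, 21, 31] -> max=31
step 10: append 32 -> window=[21, 31, 32] -> max=32
step 11: append 12 -> window=[31, 32, 12] -> max=32
step 12: append 42 -> window=[32, 12, 42] -> max=42
step 13: append 6 -> window=[12, 42, 6] -> max=42
Window #11 max = 42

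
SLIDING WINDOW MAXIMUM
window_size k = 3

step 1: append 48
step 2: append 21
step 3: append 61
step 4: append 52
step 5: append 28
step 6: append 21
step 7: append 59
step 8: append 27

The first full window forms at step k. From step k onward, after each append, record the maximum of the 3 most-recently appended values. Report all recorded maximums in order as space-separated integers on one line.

Answer: 61 61 61 52 59 59

Derivation:
step 1: append 48 -> window=[48] (not full yet)
step 2: append 21 -> window=[48, 21] (not full yet)
step 3: append 61 -> window=[48, 21, 61] -> max=61
step 4: append 52 -> window=[21, 61, 52] -> max=61
step 5: append 28 -> window=[61, 52, 28] -> max=61
step 6: append 21 -> window=[52, 28, 21] -> max=52
step 7: append 59 -> window=[28, 21, 59] -> max=59
step 8: append 27 -> window=[21, 59, 27] -> max=59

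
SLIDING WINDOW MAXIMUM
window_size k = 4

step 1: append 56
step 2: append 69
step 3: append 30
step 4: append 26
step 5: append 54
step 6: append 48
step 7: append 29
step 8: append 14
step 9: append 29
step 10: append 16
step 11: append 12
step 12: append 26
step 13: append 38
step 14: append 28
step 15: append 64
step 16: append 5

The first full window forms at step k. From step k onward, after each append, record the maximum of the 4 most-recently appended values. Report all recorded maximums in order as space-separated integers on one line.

Answer: 69 69 54 54 54 48 29 29 29 38 38 64 64

Derivation:
step 1: append 56 -> window=[56] (not full yet)
step 2: append 69 -> window=[56, 69] (not full yet)
step 3: append 30 -> window=[56, 69, 30] (not full yet)
step 4: append 26 -> window=[56, 69, 30, 26] -> max=69
step 5: append 54 -> window=[69, 30, 26, 54] -> max=69
step 6: append 48 -> window=[30, 26, 54, 48] -> max=54
step 7: append 29 -> window=[26, 54, 48, 29] -> max=54
step 8: append 14 -> window=[54, 48, 29, 14] -> max=54
step 9: append 29 -> window=[48, 29, 14, 29] -> max=48
step 10: append 16 -> window=[29, 14, 29, 16] -> max=29
step 11: append 12 -> window=[14, 29, 16, 12] -> max=29
step 12: append 26 -> window=[29, 16, 12, 26] -> max=29
step 13: append 38 -> window=[16, 12, 26, 38] -> max=38
step 14: append 28 -> window=[12, 26, 38, 28] -> max=38
step 15: append 64 -> window=[26, 38, 28, 64] -> max=64
step 16: append 5 -> window=[38, 28, 64, 5] -> max=64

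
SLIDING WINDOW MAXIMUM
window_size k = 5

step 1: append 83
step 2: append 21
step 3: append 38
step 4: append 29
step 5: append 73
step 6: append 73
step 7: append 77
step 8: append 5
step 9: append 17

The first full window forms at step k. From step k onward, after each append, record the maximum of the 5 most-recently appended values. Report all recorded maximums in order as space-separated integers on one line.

step 1: append 83 -> window=[83] (not full yet)
step 2: append 21 -> window=[83, 21] (not full yet)
step 3: append 38 -> window=[83, 21, 38] (not full yet)
step 4: append 29 -> window=[83, 21, 38, 29] (not full yet)
step 5: append 73 -> window=[83, 21, 38, 29, 73] -> max=83
step 6: append 73 -> window=[21, 38, 29, 73, 73] -> max=73
step 7: append 77 -> window=[38, 29, 73, 73, 77] -> max=77
step 8: append 5 -> window=[29, 73, 73, 77, 5] -> max=77
step 9: append 17 -> window=[73, 73, 77, 5, 17] -> max=77

Answer: 83 73 77 77 77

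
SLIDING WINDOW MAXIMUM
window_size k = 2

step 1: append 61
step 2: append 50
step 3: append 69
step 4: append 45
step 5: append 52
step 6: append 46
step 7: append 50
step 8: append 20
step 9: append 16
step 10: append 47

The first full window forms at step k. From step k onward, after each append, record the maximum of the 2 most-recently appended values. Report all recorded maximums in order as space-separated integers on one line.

step 1: append 61 -> window=[61] (not full yet)
step 2: append 50 -> window=[61, 50] -> max=61
step 3: append 69 -> window=[50, 69] -> max=69
step 4: append 45 -> window=[69, 45] -> max=69
step 5: append 52 -> window=[45, 52] -> max=52
step 6: append 46 -> window=[52, 46] -> max=52
step 7: append 50 -> window=[46, 50] -> max=50
step 8: append 20 -> window=[50, 20] -> max=50
step 9: append 16 -> window=[20, 16] -> max=20
step 10: append 47 -> window=[16, 47] -> max=47

Answer: 61 69 69 52 52 50 50 20 47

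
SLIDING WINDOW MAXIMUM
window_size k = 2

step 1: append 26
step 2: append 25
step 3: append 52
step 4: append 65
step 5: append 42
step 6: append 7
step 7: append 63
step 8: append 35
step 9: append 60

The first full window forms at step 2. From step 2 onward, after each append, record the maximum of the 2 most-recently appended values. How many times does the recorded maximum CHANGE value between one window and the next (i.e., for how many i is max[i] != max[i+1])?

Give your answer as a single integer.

step 1: append 26 -> window=[26] (not full yet)
step 2: append 25 -> window=[26, 25] -> max=26
step 3: append 52 -> window=[25, 52] -> max=52
step 4: append 65 -> window=[52, 65] -> max=65
step 5: append 42 -> window=[65, 42] -> max=65
step 6: append 7 -> window=[42, 7] -> max=42
step 7: append 63 -> window=[7, 63] -> max=63
step 8: append 35 -> window=[63, 35] -> max=63
step 9: append 60 -> window=[35, 60] -> max=60
Recorded maximums: 26 52 65 65 42 63 63 60
Changes between consecutive maximums: 5

Answer: 5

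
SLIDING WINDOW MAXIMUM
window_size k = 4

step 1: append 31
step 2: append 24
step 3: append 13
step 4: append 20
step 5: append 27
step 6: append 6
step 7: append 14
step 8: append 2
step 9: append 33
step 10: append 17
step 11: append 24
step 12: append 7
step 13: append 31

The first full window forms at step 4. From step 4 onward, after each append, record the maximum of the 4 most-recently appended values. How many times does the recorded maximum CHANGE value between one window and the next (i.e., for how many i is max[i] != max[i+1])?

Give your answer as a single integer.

Answer: 3

Derivation:
step 1: append 31 -> window=[31] (not full yet)
step 2: append 24 -> window=[31, 24] (not full yet)
step 3: append 13 -> window=[31, 24, 13] (not full yet)
step 4: append 20 -> window=[31, 24, 13, 20] -> max=31
step 5: append 27 -> window=[24, 13, 20, 27] -> max=27
step 6: append 6 -> window=[13, 20, 27, 6] -> max=27
step 7: append 14 -> window=[20, 27, 6, 14] -> max=27
step 8: append 2 -> window=[27, 6, 14, 2] -> max=27
step 9: append 33 -> window=[6, 14, 2, 33] -> max=33
step 10: append 17 -> window=[14, 2, 33, 17] -> max=33
step 11: append 24 -> window=[2, 33, 17, 24] -> max=33
step 12: append 7 -> window=[33, 17, 24, 7] -> max=33
step 13: append 31 -> window=[17, 24, 7, 31] -> max=31
Recorded maximums: 31 27 27 27 27 33 33 33 33 31
Changes between consecutive maximums: 3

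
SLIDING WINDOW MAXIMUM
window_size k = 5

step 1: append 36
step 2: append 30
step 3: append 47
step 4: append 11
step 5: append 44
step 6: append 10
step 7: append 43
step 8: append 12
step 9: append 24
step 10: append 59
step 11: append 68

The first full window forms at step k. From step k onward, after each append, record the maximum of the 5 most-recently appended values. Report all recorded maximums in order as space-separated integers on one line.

step 1: append 36 -> window=[36] (not full yet)
step 2: append 30 -> window=[36, 30] (not full yet)
step 3: append 47 -> window=[36, 30, 47] (not full yet)
step 4: append 11 -> window=[36, 30, 47, 11] (not full yet)
step 5: append 44 -> window=[36, 30, 47, 11, 44] -> max=47
step 6: append 10 -> window=[30, 47, 11, 44, 10] -> max=47
step 7: append 43 -> window=[47, 11, 44, 10, 43] -> max=47
step 8: append 12 -> window=[11, 44, 10, 43, 12] -> max=44
step 9: append 24 -> window=[44, 10, 43, 12, 24] -> max=44
step 10: append 59 -> window=[10, 43, 12, 24, 59] -> max=59
step 11: append 68 -> window=[43, 12, 24, 59, 68] -> max=68

Answer: 47 47 47 44 44 59 68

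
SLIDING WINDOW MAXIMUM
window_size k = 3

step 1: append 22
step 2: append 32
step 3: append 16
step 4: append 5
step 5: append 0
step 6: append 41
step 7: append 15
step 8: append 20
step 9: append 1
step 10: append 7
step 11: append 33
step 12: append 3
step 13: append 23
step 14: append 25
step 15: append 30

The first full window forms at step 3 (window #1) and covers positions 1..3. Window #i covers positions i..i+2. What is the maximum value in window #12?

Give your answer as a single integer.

Answer: 25

Derivation:
step 1: append 22 -> window=[22] (not full yet)
step 2: append 32 -> window=[22, 32] (not full yet)
step 3: append 16 -> window=[22, 32, 16] -> max=32
step 4: append 5 -> window=[32, 16, 5] -> max=32
step 5: append 0 -> window=[16, 5, 0] -> max=16
step 6: append 41 -> window=[5, 0, 41] -> max=41
step 7: append 15 -> window=[0, 41, 15] -> max=41
step 8: append 20 -> window=[41, 15, 20] -> max=41
step 9: append 1 -> window=[15, 20, 1] -> max=20
step 10: append 7 -> window=[20, 1, 7] -> max=20
step 11: append 33 -> window=[1, 7, 33] -> max=33
step 12: append 3 -> window=[7, 33, 3] -> max=33
step 13: append 23 -> window=[33, 3, 23] -> max=33
step 14: append 25 -> window=[3, 23, 25] -> max=25
Window #12 max = 25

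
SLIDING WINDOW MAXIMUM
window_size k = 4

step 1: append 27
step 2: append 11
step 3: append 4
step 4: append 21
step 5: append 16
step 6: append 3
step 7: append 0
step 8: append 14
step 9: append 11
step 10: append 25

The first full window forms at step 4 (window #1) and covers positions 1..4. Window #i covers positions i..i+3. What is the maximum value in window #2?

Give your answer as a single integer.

Answer: 21

Derivation:
step 1: append 27 -> window=[27] (not full yet)
step 2: append 11 -> window=[27, 11] (not full yet)
step 3: append 4 -> window=[27, 11, 4] (not full yet)
step 4: append 21 -> window=[27, 11, 4, 21] -> max=27
step 5: append 16 -> window=[11, 4, 21, 16] -> max=21
Window #2 max = 21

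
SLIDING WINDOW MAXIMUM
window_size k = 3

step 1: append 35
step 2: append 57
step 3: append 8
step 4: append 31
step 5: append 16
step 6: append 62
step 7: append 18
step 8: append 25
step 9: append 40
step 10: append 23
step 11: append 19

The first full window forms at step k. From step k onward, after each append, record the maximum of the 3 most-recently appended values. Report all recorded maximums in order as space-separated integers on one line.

Answer: 57 57 31 62 62 62 40 40 40

Derivation:
step 1: append 35 -> window=[35] (not full yet)
step 2: append 57 -> window=[35, 57] (not full yet)
step 3: append 8 -> window=[35, 57, 8] -> max=57
step 4: append 31 -> window=[57, 8, 31] -> max=57
step 5: append 16 -> window=[8, 31, 16] -> max=31
step 6: append 62 -> window=[31, 16, 62] -> max=62
step 7: append 18 -> window=[16, 62, 18] -> max=62
step 8: append 25 -> window=[62, 18, 25] -> max=62
step 9: append 40 -> window=[18, 25, 40] -> max=40
step 10: append 23 -> window=[25, 40, 23] -> max=40
step 11: append 19 -> window=[40, 23, 19] -> max=40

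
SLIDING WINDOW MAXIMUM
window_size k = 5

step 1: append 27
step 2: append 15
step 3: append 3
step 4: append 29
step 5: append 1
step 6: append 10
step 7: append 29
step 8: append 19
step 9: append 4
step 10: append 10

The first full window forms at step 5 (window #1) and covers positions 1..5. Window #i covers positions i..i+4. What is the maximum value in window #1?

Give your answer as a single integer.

step 1: append 27 -> window=[27] (not full yet)
step 2: append 15 -> window=[27, 15] (not full yet)
step 3: append 3 -> window=[27, 15, 3] (not full yet)
step 4: append 29 -> window=[27, 15, 3, 29] (not full yet)
step 5: append 1 -> window=[27, 15, 3, 29, 1] -> max=29
Window #1 max = 29

Answer: 29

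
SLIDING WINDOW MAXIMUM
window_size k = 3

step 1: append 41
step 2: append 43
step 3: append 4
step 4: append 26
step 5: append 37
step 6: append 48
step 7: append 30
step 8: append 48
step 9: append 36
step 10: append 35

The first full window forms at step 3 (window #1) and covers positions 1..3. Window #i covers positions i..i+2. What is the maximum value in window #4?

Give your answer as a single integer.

step 1: append 41 -> window=[41] (not full yet)
step 2: append 43 -> window=[41, 43] (not full yet)
step 3: append 4 -> window=[41, 43, 4] -> max=43
step 4: append 26 -> window=[43, 4, 26] -> max=43
step 5: append 37 -> window=[4, 26, 37] -> max=37
step 6: append 48 -> window=[26, 37, 48] -> max=48
Window #4 max = 48

Answer: 48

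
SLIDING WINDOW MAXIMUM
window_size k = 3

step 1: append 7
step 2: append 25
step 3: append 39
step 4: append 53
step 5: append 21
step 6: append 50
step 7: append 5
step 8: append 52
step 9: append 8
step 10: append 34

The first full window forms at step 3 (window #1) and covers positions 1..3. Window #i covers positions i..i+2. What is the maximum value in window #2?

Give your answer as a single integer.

Answer: 53

Derivation:
step 1: append 7 -> window=[7] (not full yet)
step 2: append 25 -> window=[7, 25] (not full yet)
step 3: append 39 -> window=[7, 25, 39] -> max=39
step 4: append 53 -> window=[25, 39, 53] -> max=53
Window #2 max = 53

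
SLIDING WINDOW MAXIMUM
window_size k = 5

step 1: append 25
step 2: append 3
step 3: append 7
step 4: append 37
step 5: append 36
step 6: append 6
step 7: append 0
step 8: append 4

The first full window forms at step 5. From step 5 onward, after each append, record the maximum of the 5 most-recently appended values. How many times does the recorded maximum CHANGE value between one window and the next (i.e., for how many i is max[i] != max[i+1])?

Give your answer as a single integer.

Answer: 0

Derivation:
step 1: append 25 -> window=[25] (not full yet)
step 2: append 3 -> window=[25, 3] (not full yet)
step 3: append 7 -> window=[25, 3, 7] (not full yet)
step 4: append 37 -> window=[25, 3, 7, 37] (not full yet)
step 5: append 36 -> window=[25, 3, 7, 37, 36] -> max=37
step 6: append 6 -> window=[3, 7, 37, 36, 6] -> max=37
step 7: append 0 -> window=[7, 37, 36, 6, 0] -> max=37
step 8: append 4 -> window=[37, 36, 6, 0, 4] -> max=37
Recorded maximums: 37 37 37 37
Changes between consecutive maximums: 0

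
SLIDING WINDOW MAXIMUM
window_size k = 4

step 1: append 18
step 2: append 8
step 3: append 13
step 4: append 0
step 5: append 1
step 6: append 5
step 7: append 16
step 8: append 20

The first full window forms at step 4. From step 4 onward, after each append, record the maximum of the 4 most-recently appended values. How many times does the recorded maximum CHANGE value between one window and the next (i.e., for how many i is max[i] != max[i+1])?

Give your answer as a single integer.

Answer: 3

Derivation:
step 1: append 18 -> window=[18] (not full yet)
step 2: append 8 -> window=[18, 8] (not full yet)
step 3: append 13 -> window=[18, 8, 13] (not full yet)
step 4: append 0 -> window=[18, 8, 13, 0] -> max=18
step 5: append 1 -> window=[8, 13, 0, 1] -> max=13
step 6: append 5 -> window=[13, 0, 1, 5] -> max=13
step 7: append 16 -> window=[0, 1, 5, 16] -> max=16
step 8: append 20 -> window=[1, 5, 16, 20] -> max=20
Recorded maximums: 18 13 13 16 20
Changes between consecutive maximums: 3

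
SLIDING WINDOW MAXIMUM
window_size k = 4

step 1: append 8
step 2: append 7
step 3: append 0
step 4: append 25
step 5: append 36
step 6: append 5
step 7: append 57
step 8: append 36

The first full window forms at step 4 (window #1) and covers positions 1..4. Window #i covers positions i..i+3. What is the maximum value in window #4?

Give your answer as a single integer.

Answer: 57

Derivation:
step 1: append 8 -> window=[8] (not full yet)
step 2: append 7 -> window=[8, 7] (not full yet)
step 3: append 0 -> window=[8, 7, 0] (not full yet)
step 4: append 25 -> window=[8, 7, 0, 25] -> max=25
step 5: append 36 -> window=[7, 0, 25, 36] -> max=36
step 6: append 5 -> window=[0, 25, 36, 5] -> max=36
step 7: append 57 -> window=[25, 36, 5, 57] -> max=57
Window #4 max = 57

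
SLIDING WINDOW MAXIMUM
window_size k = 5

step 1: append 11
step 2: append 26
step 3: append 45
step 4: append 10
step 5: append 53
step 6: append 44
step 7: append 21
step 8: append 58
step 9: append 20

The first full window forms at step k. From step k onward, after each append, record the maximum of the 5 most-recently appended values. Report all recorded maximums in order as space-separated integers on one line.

Answer: 53 53 53 58 58

Derivation:
step 1: append 11 -> window=[11] (not full yet)
step 2: append 26 -> window=[11, 26] (not full yet)
step 3: append 45 -> window=[11, 26, 45] (not full yet)
step 4: append 10 -> window=[11, 26, 45, 10] (not full yet)
step 5: append 53 -> window=[11, 26, 45, 10, 53] -> max=53
step 6: append 44 -> window=[26, 45, 10, 53, 44] -> max=53
step 7: append 21 -> window=[45, 10, 53, 44, 21] -> max=53
step 8: append 58 -> window=[10, 53, 44, 21, 58] -> max=58
step 9: append 20 -> window=[53, 44, 21, 58, 20] -> max=58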